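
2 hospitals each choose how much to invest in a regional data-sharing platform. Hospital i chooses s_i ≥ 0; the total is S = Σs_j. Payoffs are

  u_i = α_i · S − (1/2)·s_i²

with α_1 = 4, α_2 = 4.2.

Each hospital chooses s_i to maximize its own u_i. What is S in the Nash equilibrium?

Hospital i's FOC: ∂u_i/∂s_i = α_i − s_i = 0, so s_i* = α_i.
NE contributions = (4, 4.2); S = 8.2.

8.2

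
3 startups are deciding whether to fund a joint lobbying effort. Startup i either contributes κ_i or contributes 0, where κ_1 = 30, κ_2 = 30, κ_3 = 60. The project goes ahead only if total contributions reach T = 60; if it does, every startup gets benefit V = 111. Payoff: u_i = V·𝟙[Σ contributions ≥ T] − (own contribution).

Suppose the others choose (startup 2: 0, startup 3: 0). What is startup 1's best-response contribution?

Others' total = 0. Even contributing 30 gives 30 < 60: no benefit either way.
Best response: 0.

0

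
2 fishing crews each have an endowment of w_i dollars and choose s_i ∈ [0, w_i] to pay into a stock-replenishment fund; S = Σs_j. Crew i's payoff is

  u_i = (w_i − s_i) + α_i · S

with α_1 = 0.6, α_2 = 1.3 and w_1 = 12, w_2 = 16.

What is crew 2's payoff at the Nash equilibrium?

∂u_i/∂s_i = α_i − 1, so crew i contributes w_i if α_i > 1, else 0.
α_i > 1 for i ∈ {2}; NE contributions (0, 16), S = 16.
u_2 = (16 − 16) + 1.3·16 = 20.8.

20.8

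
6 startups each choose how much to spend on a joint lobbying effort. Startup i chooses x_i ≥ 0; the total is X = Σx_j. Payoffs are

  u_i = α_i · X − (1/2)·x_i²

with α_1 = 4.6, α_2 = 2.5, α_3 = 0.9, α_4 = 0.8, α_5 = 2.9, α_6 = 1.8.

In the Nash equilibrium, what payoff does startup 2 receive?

Startup i's FOC: ∂u_i/∂x_i = α_i − x_i = 0, so x_i* = α_i.
NE contributions = (4.6, 2.5, 0.9, 0.8, 2.9, 1.8); X = 13.5.
u_2 = α_2·X − ½·(x_2)² = 2.5·13.5 − ½·2.5² = 30.625.

30.625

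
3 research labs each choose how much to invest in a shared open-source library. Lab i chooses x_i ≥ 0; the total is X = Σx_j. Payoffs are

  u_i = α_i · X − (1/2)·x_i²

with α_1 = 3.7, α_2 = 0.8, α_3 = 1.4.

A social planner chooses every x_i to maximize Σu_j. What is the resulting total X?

17.7

Planner FOC: ∂(Σu_j)/∂x_i = (Σα_j) − x_i = 0, so x_i^SO = Σα_j = 5.9 for every i; X^SO = 17.7.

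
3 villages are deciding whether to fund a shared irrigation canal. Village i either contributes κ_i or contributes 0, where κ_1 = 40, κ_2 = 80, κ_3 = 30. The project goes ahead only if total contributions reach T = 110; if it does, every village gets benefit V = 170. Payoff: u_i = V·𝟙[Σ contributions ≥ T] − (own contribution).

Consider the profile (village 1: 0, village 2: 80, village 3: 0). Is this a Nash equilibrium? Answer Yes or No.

Total = 80 < 110: not provided.
Village 1 (pledges 0, payoff 0): pledging 40 → total 120, payoff 130. Profitable deviation.

No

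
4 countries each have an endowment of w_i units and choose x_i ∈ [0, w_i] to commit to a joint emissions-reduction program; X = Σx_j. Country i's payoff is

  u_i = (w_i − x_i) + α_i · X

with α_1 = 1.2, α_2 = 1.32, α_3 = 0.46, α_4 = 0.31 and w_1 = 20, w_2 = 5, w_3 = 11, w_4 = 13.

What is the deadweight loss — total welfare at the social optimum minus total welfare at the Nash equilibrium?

54.96

∂u_i/∂x_i = α_i − 1, so country i contributes w_i if α_i > 1, else 0.
α_i > 1 for i ∈ {1, 2}; NE contributions (20, 5, 0, 0), X = 25.
W^NE = Σw_i − X^NE + (Σα_i)·X^NE = 49 + 2.29·25 = 106.25.
Planner: ∂(Σu_j)/∂x_i = Σα_j − 1 = 2.29 > 0, so everyone contributes w_i; X^SO = 49, W^SO = 49 + 2.29·49 = 161.21.
Deadweight loss = 54.96.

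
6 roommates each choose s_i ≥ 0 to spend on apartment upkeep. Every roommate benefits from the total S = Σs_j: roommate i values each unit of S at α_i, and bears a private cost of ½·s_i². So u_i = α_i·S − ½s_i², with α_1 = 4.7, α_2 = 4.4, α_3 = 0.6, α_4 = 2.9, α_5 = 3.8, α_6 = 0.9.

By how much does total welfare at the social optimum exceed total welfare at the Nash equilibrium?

Roommate i's FOC: ∂u_i/∂s_i = α_i − s_i = 0, so s_i* = α_i.
NE contributions = (4.7, 4.4, 0.6, 2.9, 3.8, 0.9); S = 17.3.
W^NE = (Σα)·S − ½Σα_i² = 17.3² − ½·65.47 = 266.555.
Planner sets s_i = Σα_j = 17.3 for every i, so S^SO = 6·17.3 = 103.8.
W^SO = (Σα)·S^SO − ½·6·(Σα)² = (6/2)·17.3² = 897.87.
Deadweight loss = W^SO − W^NE = 631.315.

631.315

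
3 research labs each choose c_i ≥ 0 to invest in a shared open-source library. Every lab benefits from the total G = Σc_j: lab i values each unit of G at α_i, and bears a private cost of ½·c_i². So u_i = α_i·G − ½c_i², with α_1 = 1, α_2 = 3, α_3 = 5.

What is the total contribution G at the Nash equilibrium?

9

Lab i's FOC: ∂u_i/∂c_i = α_i − c_i = 0, so c_i* = α_i.
NE contributions = (1, 3, 5); G = 9.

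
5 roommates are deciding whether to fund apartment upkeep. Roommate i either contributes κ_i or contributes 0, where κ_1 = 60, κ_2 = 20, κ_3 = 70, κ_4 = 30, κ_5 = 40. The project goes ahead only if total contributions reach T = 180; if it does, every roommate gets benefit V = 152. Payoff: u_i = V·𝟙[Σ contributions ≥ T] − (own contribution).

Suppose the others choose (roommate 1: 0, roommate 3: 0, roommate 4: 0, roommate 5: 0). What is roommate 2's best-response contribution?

0

Others' total = 0. Even contributing 20 gives 20 < 180: no benefit either way.
Best response: 0.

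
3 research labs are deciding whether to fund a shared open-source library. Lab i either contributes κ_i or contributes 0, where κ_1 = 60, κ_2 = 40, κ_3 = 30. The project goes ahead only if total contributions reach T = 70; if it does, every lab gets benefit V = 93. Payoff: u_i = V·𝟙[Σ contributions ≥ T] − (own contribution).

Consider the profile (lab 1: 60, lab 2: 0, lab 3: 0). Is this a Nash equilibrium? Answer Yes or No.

No

Total = 60 < 70: not provided.
Lab 1 (pledges 60, payoff -60): dropping to 0 → total 0, payoff 0. Profitable deviation.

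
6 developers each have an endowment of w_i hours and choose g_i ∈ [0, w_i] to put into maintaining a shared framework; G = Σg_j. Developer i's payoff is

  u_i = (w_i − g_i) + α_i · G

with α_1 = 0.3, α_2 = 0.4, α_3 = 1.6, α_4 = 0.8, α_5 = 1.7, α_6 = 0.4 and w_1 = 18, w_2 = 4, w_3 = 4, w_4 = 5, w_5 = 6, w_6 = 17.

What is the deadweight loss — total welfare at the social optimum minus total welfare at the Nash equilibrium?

184.8

∂u_i/∂g_i = α_i − 1, so developer i contributes w_i if α_i > 1, else 0.
α_i > 1 for i ∈ {3, 5}; NE contributions (0, 0, 4, 0, 6, 0), G = 10.
W^NE = Σw_i − G^NE + (Σα_i)·G^NE = 54 + 4.2·10 = 96.
Planner: ∂(Σu_j)/∂g_i = Σα_j − 1 = 4.2 > 0, so everyone contributes w_i; G^SO = 54, W^SO = 54 + 4.2·54 = 280.8.
Deadweight loss = 184.8.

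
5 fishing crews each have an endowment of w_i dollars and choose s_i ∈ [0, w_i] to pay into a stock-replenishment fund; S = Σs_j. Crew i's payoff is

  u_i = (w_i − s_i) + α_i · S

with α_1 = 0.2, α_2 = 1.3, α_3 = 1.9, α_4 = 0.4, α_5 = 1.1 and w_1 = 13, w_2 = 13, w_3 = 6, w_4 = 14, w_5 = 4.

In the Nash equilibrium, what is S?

23

∂u_i/∂s_i = α_i − 1, so crew i contributes w_i if α_i > 1, else 0.
α_i > 1 for i ∈ {2, 3, 5}; NE contributions (0, 13, 6, 0, 4), S = 23.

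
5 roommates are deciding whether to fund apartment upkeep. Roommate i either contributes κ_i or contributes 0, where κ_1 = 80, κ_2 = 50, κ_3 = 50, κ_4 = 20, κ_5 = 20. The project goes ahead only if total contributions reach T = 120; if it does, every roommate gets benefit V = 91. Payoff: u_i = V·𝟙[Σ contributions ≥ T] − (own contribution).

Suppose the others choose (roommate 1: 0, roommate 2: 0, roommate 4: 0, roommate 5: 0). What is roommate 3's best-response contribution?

0

Others' total = 0. Even contributing 50 gives 50 < 120: no benefit either way.
Best response: 0.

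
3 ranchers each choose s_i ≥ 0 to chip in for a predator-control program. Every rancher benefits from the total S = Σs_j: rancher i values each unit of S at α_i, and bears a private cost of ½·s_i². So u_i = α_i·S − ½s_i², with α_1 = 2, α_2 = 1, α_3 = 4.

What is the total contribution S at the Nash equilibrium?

Rancher i's FOC: ∂u_i/∂s_i = α_i − s_i = 0, so s_i* = α_i.
NE contributions = (2, 1, 4); S = 7.

7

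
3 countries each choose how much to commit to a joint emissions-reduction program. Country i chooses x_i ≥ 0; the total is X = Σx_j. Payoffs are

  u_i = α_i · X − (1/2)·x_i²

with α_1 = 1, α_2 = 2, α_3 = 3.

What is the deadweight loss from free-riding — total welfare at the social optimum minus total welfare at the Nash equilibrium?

Country i's FOC: ∂u_i/∂x_i = α_i − x_i = 0, so x_i* = α_i.
NE contributions = (1, 2, 3); X = 6.
W^NE = (Σα)·X − ½Σα_i² = 6² − ½·14 = 29.
Planner sets x_i = Σα_j = 6 for every i, so X^SO = 3·6 = 18.
W^SO = (Σα)·X^SO − ½·3·(Σα)² = (3/2)·6² = 54.
Deadweight loss = W^SO − W^NE = 25.

25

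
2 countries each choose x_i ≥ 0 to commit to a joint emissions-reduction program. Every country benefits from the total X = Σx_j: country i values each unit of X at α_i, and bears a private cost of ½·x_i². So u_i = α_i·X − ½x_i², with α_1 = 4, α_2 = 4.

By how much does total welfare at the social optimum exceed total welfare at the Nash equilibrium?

16

Country i's FOC: ∂u_i/∂x_i = α_i − x_i = 0, so x_i* = α_i.
NE contributions = (4, 4); X = 8.
W^NE = (Σα)·X − ½Σα_i² = 8² − ½·32 = 48.
Planner sets x_i = Σα_j = 8 for every i, so X^SO = 2·8 = 16.
W^SO = (Σα)·X^SO − ½·2·(Σα)² = (2/2)·8² = 64.
Deadweight loss = W^SO − W^NE = 16.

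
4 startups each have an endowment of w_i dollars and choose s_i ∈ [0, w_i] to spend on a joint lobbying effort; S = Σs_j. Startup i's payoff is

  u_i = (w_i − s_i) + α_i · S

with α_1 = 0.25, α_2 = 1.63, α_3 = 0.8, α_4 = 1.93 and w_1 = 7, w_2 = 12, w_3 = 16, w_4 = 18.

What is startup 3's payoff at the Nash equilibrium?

40

∂u_i/∂s_i = α_i − 1, so startup i contributes w_i if α_i > 1, else 0.
α_i > 1 for i ∈ {2, 4}; NE contributions (0, 12, 0, 18), S = 30.
u_3 = (16 − 0) + 0.8·30 = 40.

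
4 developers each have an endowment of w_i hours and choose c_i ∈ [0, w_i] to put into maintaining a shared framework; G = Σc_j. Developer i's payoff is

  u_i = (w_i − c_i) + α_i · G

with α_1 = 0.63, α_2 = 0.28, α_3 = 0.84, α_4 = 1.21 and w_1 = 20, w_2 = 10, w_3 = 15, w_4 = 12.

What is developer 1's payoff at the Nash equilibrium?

27.56

∂u_i/∂c_i = α_i − 1, so developer i contributes w_i if α_i > 1, else 0.
α_i > 1 for i ∈ {4}; NE contributions (0, 0, 0, 12), G = 12.
u_1 = (20 − 0) + 0.63·12 = 27.56.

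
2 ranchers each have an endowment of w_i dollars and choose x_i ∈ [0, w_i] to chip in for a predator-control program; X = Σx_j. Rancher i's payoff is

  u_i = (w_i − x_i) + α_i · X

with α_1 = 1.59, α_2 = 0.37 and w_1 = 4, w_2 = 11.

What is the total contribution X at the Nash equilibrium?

∂u_i/∂x_i = α_i − 1, so rancher i contributes w_i if α_i > 1, else 0.
α_i > 1 for i ∈ {1}; NE contributions (4, 0), X = 4.

4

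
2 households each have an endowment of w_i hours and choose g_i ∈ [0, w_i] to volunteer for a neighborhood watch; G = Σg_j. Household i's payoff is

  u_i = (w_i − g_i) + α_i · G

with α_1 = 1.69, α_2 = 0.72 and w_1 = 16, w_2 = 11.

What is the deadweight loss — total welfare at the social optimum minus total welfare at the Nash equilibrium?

15.51

∂u_i/∂g_i = α_i − 1, so household i contributes w_i if α_i > 1, else 0.
α_i > 1 for i ∈ {1}; NE contributions (16, 0), G = 16.
W^NE = Σw_i − G^NE + (Σα_i)·G^NE = 27 + 1.41·16 = 49.56.
Planner: ∂(Σu_j)/∂g_i = Σα_j − 1 = 1.41 > 0, so everyone contributes w_i; G^SO = 27, W^SO = 27 + 1.41·27 = 65.07.
Deadweight loss = 15.51.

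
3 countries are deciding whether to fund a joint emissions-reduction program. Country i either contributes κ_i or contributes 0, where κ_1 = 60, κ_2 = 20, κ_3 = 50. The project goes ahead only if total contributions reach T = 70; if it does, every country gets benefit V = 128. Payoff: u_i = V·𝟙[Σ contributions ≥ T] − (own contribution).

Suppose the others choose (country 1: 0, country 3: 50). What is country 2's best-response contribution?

20

Others' total = 50. Contributing 20 brings total to 70 ≥ 70: gain V − κ_2 = 108.
Best response: 20.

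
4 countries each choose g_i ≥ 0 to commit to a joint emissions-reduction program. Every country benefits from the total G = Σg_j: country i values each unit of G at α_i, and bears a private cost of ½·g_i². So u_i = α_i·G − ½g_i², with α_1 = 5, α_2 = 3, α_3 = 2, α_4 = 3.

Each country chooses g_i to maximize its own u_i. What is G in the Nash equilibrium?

13

Country i's FOC: ∂u_i/∂g_i = α_i − g_i = 0, so g_i* = α_i.
NE contributions = (5, 3, 2, 3); G = 13.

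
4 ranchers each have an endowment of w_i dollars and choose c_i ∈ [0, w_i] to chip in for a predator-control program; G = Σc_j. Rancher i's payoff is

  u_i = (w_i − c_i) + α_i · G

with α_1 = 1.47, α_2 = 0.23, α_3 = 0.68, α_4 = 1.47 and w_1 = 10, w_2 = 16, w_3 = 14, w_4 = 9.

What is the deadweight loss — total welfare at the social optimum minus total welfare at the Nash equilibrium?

85.5

∂u_i/∂c_i = α_i − 1, so rancher i contributes w_i if α_i > 1, else 0.
α_i > 1 for i ∈ {1, 4}; NE contributions (10, 0, 0, 9), G = 19.
W^NE = Σw_i − G^NE + (Σα_i)·G^NE = 49 + 2.85·19 = 103.15.
Planner: ∂(Σu_j)/∂c_i = Σα_j − 1 = 2.85 > 0, so everyone contributes w_i; G^SO = 49, W^SO = 49 + 2.85·49 = 188.65.
Deadweight loss = 85.5.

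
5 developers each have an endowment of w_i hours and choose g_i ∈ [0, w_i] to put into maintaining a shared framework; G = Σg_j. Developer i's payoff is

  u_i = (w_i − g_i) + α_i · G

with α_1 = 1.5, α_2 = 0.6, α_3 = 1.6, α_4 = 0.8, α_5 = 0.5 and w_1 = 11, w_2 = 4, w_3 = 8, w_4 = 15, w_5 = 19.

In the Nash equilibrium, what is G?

19

∂u_i/∂g_i = α_i − 1, so developer i contributes w_i if α_i > 1, else 0.
α_i > 1 for i ∈ {1, 3}; NE contributions (11, 0, 8, 0, 0), G = 19.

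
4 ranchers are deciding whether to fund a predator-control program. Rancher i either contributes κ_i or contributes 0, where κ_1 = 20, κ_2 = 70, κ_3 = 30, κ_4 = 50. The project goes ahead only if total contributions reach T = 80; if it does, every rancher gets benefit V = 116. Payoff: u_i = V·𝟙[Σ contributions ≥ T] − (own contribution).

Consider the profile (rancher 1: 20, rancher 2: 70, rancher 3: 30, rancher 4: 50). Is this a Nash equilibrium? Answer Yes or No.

No

Total = 170 ≥ 80: provided.
Rancher 1 (pledges 20, payoff 96): dropping to 0 → total 150, payoff 116. Profitable deviation.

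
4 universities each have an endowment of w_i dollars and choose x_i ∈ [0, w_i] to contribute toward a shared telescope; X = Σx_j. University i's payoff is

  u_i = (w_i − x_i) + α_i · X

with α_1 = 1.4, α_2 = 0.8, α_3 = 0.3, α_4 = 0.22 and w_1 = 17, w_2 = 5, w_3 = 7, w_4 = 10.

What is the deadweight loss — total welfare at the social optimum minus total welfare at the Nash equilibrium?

37.84

∂u_i/∂x_i = α_i − 1, so university i contributes w_i if α_i > 1, else 0.
α_i > 1 for i ∈ {1}; NE contributions (17, 0, 0, 0), X = 17.
W^NE = Σw_i − X^NE + (Σα_i)·X^NE = 39 + 1.72·17 = 68.24.
Planner: ∂(Σu_j)/∂x_i = Σα_j − 1 = 1.72 > 0, so everyone contributes w_i; X^SO = 39, W^SO = 39 + 1.72·39 = 106.08.
Deadweight loss = 37.84.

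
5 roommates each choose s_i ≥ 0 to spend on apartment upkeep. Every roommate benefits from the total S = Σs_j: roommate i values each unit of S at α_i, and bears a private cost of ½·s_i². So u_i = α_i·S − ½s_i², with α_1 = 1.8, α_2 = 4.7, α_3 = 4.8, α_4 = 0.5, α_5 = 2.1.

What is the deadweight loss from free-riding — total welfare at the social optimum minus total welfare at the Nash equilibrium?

Roommate i's FOC: ∂u_i/∂s_i = α_i − s_i = 0, so s_i* = α_i.
NE contributions = (1.8, 4.7, 4.8, 0.5, 2.1); S = 13.9.
W^NE = (Σα)·S − ½Σα_i² = 13.9² − ½·53.03 = 166.695.
Planner sets s_i = Σα_j = 13.9 for every i, so S^SO = 5·13.9 = 69.5.
W^SO = (Σα)·S^SO − ½·5·(Σα)² = (5/2)·13.9² = 483.025.
Deadweight loss = W^SO − W^NE = 316.33.

316.33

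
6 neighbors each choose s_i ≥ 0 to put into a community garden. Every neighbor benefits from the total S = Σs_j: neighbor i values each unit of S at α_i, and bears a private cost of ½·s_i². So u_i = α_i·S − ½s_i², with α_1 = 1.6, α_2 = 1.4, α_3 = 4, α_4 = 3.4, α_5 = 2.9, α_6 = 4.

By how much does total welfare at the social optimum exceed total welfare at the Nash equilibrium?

626.825

Neighbor i's FOC: ∂u_i/∂s_i = α_i − s_i = 0, so s_i* = α_i.
NE contributions = (1.6, 1.4, 4, 3.4, 2.9, 4); S = 17.3.
W^NE = (Σα)·S − ½Σα_i² = 17.3² − ½·56.49 = 271.045.
Planner sets s_i = Σα_j = 17.3 for every i, so S^SO = 6·17.3 = 103.8.
W^SO = (Σα)·S^SO − ½·6·(Σα)² = (6/2)·17.3² = 897.87.
Deadweight loss = W^SO − W^NE = 626.825.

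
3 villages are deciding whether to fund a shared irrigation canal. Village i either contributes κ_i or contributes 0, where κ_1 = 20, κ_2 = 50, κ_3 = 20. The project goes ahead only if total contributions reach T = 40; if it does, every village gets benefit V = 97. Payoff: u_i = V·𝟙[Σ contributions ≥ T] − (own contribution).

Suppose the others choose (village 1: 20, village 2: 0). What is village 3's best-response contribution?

Others' total = 20. Contributing 20 brings total to 40 ≥ 40: gain V − κ_3 = 77.
Best response: 20.

20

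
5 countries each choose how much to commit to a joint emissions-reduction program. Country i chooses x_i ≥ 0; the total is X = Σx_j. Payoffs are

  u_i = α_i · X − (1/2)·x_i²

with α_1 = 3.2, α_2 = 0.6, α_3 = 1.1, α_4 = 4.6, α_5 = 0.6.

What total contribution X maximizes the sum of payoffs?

50.5

Planner FOC: ∂(Σu_j)/∂x_i = (Σα_j) − x_i = 0, so x_i^SO = Σα_j = 10.1 for every i; X^SO = 50.5.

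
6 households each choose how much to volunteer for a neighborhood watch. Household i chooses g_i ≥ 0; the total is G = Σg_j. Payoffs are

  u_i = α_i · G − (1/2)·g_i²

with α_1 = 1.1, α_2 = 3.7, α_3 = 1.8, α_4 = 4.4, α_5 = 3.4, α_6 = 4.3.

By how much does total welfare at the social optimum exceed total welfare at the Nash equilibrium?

Household i's FOC: ∂u_i/∂g_i = α_i − g_i = 0, so g_i* = α_i.
NE contributions = (1.1, 3.7, 1.8, 4.4, 3.4, 4.3); G = 18.7.
W^NE = (Σα)·G − ½Σα_i² = 18.7² − ½·67.55 = 315.915.
Planner sets g_i = Σα_j = 18.7 for every i, so G^SO = 6·18.7 = 112.2.
W^SO = (Σα)·G^SO − ½·6·(Σα)² = (6/2)·18.7² = 1049.07.
Deadweight loss = W^SO − W^NE = 733.155.

733.155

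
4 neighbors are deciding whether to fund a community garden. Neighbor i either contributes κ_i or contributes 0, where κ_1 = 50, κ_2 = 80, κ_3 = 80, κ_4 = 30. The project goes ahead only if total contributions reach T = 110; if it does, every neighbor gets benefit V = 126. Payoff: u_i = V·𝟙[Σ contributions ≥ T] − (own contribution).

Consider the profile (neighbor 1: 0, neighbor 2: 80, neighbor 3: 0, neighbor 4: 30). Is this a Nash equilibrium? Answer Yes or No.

Yes

Total = 110 ≥ 110: provided.
Neighbor 1 (pledges 0, payoff 126): pledging 50 → total 160, payoff 76. No gain.
Neighbor 2 (pledges 80, payoff 46): dropping to 0 → total 30, payoff 0. No gain.
Neighbor 3 (pledges 0, payoff 126): pledging 80 → total 190, payoff 46. No gain.
Neighbor 4 (pledges 30, payoff 96): dropping to 0 → total 80, payoff 0. No gain.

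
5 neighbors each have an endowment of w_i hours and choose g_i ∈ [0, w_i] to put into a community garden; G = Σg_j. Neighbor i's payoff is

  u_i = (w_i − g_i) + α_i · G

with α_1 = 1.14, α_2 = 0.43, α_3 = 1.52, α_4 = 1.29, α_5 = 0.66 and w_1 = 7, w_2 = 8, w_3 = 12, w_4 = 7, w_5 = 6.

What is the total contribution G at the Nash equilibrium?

∂u_i/∂g_i = α_i − 1, so neighbor i contributes w_i if α_i > 1, else 0.
α_i > 1 for i ∈ {1, 3, 4}; NE contributions (7, 0, 12, 7, 0), G = 26.

26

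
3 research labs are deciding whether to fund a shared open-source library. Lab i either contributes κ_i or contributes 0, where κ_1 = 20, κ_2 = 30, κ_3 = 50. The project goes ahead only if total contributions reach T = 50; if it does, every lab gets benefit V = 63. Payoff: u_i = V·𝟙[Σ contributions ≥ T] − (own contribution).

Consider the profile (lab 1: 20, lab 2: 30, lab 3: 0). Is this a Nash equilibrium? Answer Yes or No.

Yes

Total = 50 ≥ 50: provided.
Lab 1 (pledges 20, payoff 43): dropping to 0 → total 30, payoff 0. No gain.
Lab 2 (pledges 30, payoff 33): dropping to 0 → total 20, payoff 0. No gain.
Lab 3 (pledges 0, payoff 63): pledging 50 → total 100, payoff 13. No gain.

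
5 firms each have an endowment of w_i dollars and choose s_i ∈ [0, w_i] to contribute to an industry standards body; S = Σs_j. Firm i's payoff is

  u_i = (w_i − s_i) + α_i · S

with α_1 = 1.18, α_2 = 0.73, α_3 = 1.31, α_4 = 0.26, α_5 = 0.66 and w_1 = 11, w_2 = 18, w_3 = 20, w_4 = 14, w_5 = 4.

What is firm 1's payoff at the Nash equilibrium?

∂u_i/∂s_i = α_i − 1, so firm i contributes w_i if α_i > 1, else 0.
α_i > 1 for i ∈ {1, 3}; NE contributions (11, 0, 20, 0, 0), S = 31.
u_1 = (11 − 11) + 1.18·31 = 36.58.

36.58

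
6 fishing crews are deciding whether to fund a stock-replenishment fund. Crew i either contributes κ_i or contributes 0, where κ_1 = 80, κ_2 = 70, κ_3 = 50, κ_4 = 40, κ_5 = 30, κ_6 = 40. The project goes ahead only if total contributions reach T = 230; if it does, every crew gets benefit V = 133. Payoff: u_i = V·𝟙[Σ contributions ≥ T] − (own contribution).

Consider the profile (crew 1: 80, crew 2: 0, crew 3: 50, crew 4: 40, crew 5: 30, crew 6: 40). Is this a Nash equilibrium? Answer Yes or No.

Total = 240 ≥ 230: provided.
Crew 1 (pledges 80, payoff 53): dropping to 0 → total 160, payoff 0. No gain.
Crew 2 (pledges 0, payoff 133): pledging 70 → total 310, payoff 63. No gain.
Crew 3 (pledges 50, payoff 83): dropping to 0 → total 190, payoff 0. No gain.
Crew 4 (pledges 40, payoff 93): dropping to 0 → total 200, payoff 0. No gain.
Crew 5 (pledges 30, payoff 103): dropping to 0 → total 210, payoff 0. No gain.
Crew 6 (pledges 40, payoff 93): dropping to 0 → total 200, payoff 0. No gain.

Yes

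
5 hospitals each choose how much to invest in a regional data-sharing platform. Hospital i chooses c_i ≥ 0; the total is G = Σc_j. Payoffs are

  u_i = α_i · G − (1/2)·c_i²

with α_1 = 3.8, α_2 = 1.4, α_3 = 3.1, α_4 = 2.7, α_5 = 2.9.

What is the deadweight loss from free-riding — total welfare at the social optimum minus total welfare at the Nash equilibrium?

Hospital i's FOC: ∂u_i/∂c_i = α_i − c_i = 0, so c_i* = α_i.
NE contributions = (3.8, 1.4, 3.1, 2.7, 2.9); G = 13.9.
W^NE = (Σα)·G − ½Σα_i² = 13.9² − ½·41.71 = 172.355.
Planner sets c_i = Σα_j = 13.9 for every i, so G^SO = 5·13.9 = 69.5.
W^SO = (Σα)·G^SO − ½·5·(Σα)² = (5/2)·13.9² = 483.025.
Deadweight loss = W^SO − W^NE = 310.67.

310.67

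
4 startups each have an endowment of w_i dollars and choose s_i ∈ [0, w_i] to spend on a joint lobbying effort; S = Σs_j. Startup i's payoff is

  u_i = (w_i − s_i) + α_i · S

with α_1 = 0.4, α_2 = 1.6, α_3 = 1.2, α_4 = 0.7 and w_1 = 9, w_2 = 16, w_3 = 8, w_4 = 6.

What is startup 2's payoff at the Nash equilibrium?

∂u_i/∂s_i = α_i − 1, so startup i contributes w_i if α_i > 1, else 0.
α_i > 1 for i ∈ {2, 3}; NE contributions (0, 16, 8, 0), S = 24.
u_2 = (16 − 16) + 1.6·24 = 38.4.

38.4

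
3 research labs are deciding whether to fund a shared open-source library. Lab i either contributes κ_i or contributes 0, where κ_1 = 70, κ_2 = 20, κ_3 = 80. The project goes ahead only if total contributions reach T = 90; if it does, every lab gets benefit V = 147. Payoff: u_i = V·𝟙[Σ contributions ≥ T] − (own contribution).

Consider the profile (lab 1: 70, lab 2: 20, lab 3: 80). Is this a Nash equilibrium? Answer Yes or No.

No

Total = 170 ≥ 90: provided.
Lab 1 (pledges 70, payoff 77): dropping to 0 → total 100, payoff 147. Profitable deviation.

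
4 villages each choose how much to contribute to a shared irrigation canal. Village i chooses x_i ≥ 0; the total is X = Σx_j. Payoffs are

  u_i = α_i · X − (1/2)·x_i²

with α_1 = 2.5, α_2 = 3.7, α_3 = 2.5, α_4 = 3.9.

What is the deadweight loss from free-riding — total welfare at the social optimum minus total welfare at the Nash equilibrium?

Village i's FOC: ∂u_i/∂x_i = α_i − x_i = 0, so x_i* = α_i.
NE contributions = (2.5, 3.7, 2.5, 3.9); X = 12.6.
W^NE = (Σα)·X − ½Σα_i² = 12.6² − ½·41.4 = 138.06.
Planner sets x_i = Σα_j = 12.6 for every i, so X^SO = 4·12.6 = 50.4.
W^SO = (Σα)·X^SO − ½·4·(Σα)² = (4/2)·12.6² = 317.52.
Deadweight loss = W^SO − W^NE = 179.46.

179.46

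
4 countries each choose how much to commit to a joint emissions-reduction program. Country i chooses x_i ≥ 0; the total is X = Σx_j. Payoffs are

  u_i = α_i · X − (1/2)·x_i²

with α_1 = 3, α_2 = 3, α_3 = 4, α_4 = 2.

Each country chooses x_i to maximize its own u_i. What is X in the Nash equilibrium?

Country i's FOC: ∂u_i/∂x_i = α_i − x_i = 0, so x_i* = α_i.
NE contributions = (3, 3, 4, 2); X = 12.

12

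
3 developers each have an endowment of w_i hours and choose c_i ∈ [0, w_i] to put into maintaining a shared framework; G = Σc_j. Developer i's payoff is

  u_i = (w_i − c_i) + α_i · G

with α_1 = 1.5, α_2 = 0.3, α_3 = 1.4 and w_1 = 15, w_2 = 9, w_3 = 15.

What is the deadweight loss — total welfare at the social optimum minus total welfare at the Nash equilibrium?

∂u_i/∂c_i = α_i − 1, so developer i contributes w_i if α_i > 1, else 0.
α_i > 1 for i ∈ {1, 3}; NE contributions (15, 0, 15), G = 30.
W^NE = Σw_i − G^NE + (Σα_i)·G^NE = 39 + 2.2·30 = 105.
Planner: ∂(Σu_j)/∂c_i = Σα_j − 1 = 2.2 > 0, so everyone contributes w_i; G^SO = 39, W^SO = 39 + 2.2·39 = 124.8.
Deadweight loss = 19.8.

19.8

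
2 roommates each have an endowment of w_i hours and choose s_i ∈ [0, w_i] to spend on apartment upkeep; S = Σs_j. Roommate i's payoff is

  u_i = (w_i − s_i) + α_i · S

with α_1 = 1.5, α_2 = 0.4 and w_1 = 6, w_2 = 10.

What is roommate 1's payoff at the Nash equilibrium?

∂u_i/∂s_i = α_i − 1, so roommate i contributes w_i if α_i > 1, else 0.
α_i > 1 for i ∈ {1}; NE contributions (6, 0), S = 6.
u_1 = (6 − 6) + 1.5·6 = 9.

9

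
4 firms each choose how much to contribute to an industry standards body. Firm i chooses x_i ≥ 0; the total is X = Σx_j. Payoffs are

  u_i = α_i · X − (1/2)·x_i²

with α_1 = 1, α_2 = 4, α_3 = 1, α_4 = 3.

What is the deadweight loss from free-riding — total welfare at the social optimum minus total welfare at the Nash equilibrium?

Firm i's FOC: ∂u_i/∂x_i = α_i − x_i = 0, so x_i* = α_i.
NE contributions = (1, 4, 1, 3); X = 9.
W^NE = (Σα)·X − ½Σα_i² = 9² − ½·27 = 67.5.
Planner sets x_i = Σα_j = 9 for every i, so X^SO = 4·9 = 36.
W^SO = (Σα)·X^SO − ½·4·(Σα)² = (4/2)·9² = 162.
Deadweight loss = W^SO − W^NE = 94.5.

94.5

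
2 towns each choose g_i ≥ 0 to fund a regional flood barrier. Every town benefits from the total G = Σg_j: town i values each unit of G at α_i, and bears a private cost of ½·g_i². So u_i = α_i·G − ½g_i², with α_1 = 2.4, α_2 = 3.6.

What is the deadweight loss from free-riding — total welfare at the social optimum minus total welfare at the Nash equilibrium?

9.36

Town i's FOC: ∂u_i/∂g_i = α_i − g_i = 0, so g_i* = α_i.
NE contributions = (2.4, 3.6); G = 6.
W^NE = (Σα)·G − ½Σα_i² = 6² − ½·18.72 = 26.64.
Planner sets g_i = Σα_j = 6 for every i, so G^SO = 2·6 = 12.
W^SO = (Σα)·G^SO − ½·2·(Σα)² = (2/2)·6² = 36.
Deadweight loss = W^SO − W^NE = 9.36.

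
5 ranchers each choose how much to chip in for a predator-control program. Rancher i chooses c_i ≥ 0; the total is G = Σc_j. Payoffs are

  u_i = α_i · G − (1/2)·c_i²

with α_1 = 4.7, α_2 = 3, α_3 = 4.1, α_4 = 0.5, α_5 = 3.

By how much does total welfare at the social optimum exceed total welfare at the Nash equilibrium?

Rancher i's FOC: ∂u_i/∂c_i = α_i − c_i = 0, so c_i* = α_i.
NE contributions = (4.7, 3, 4.1, 0.5, 3); G = 15.3.
W^NE = (Σα)·G − ½Σα_i² = 15.3² − ½·57.15 = 205.515.
Planner sets c_i = Σα_j = 15.3 for every i, so G^SO = 5·15.3 = 76.5.
W^SO = (Σα)·G^SO − ½·5·(Σα)² = (5/2)·15.3² = 585.225.
Deadweight loss = W^SO − W^NE = 379.71.

379.71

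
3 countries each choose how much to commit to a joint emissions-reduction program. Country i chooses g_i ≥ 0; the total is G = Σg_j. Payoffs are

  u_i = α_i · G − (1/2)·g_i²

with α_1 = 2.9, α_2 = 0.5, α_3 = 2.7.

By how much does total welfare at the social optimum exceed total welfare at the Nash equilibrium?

26.58

Country i's FOC: ∂u_i/∂g_i = α_i − g_i = 0, so g_i* = α_i.
NE contributions = (2.9, 0.5, 2.7); G = 6.1.
W^NE = (Σα)·G − ½Σα_i² = 6.1² − ½·15.95 = 29.235.
Planner sets g_i = Σα_j = 6.1 for every i, so G^SO = 3·6.1 = 18.3.
W^SO = (Σα)·G^SO − ½·3·(Σα)² = (3/2)·6.1² = 55.815.
Deadweight loss = W^SO − W^NE = 26.58.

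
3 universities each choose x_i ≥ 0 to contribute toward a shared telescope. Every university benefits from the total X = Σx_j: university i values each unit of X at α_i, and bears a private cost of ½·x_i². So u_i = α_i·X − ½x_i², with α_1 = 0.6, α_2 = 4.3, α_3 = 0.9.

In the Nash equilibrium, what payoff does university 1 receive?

University i's FOC: ∂u_i/∂x_i = α_i − x_i = 0, so x_i* = α_i.
NE contributions = (0.6, 4.3, 0.9); X = 5.8.
u_1 = α_1·X − ½·(x_1)² = 0.6·5.8 − ½·0.6² = 3.3.

3.3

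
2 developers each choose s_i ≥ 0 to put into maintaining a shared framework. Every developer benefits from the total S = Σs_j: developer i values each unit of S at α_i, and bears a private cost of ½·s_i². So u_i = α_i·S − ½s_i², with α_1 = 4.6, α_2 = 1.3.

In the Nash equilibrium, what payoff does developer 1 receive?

16.56

Developer i's FOC: ∂u_i/∂s_i = α_i − s_i = 0, so s_i* = α_i.
NE contributions = (4.6, 1.3); S = 5.9.
u_1 = α_1·S − ½·(s_1)² = 4.6·5.9 − ½·4.6² = 16.56.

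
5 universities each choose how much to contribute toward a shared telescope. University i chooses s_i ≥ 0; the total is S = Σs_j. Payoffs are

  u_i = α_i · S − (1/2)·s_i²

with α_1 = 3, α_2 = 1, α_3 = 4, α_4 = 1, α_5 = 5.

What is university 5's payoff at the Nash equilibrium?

University i's FOC: ∂u_i/∂s_i = α_i − s_i = 0, so s_i* = α_i.
NE contributions = (3, 1, 4, 1, 5); S = 14.
u_5 = α_5·S − ½·(s_5)² = 5·14 − ½·5² = 57.5.

57.5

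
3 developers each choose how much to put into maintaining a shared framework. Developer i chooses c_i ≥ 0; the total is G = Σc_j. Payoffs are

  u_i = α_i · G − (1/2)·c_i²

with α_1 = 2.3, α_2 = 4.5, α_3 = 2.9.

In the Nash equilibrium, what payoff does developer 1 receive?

19.665

Developer i's FOC: ∂u_i/∂c_i = α_i − c_i = 0, so c_i* = α_i.
NE contributions = (2.3, 4.5, 2.9); G = 9.7.
u_1 = α_1·G − ½·(c_1)² = 2.3·9.7 − ½·2.3² = 19.665.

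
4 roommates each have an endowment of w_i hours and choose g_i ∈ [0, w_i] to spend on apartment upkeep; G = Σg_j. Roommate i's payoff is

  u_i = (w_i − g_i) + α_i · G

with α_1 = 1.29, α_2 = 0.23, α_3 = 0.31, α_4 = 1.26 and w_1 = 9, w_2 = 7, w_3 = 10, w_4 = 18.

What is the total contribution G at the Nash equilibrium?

27

∂u_i/∂g_i = α_i − 1, so roommate i contributes w_i if α_i > 1, else 0.
α_i > 1 for i ∈ {1, 4}; NE contributions (9, 0, 0, 18), G = 27.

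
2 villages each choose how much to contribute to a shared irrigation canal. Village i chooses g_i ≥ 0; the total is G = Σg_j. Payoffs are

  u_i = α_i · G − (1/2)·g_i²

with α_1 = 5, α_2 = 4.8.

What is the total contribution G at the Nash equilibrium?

Village i's FOC: ∂u_i/∂g_i = α_i − g_i = 0, so g_i* = α_i.
NE contributions = (5, 4.8); G = 9.8.

9.8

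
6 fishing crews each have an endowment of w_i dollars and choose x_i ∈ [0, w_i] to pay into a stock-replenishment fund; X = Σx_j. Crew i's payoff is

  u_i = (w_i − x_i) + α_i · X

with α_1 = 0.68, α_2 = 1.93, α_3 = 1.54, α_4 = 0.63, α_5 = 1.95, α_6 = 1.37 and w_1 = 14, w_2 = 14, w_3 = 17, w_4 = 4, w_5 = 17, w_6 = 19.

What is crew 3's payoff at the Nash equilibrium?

103.18

∂u_i/∂x_i = α_i − 1, so crew i contributes w_i if α_i > 1, else 0.
α_i > 1 for i ∈ {2, 3, 5, 6}; NE contributions (0, 14, 17, 0, 17, 19), X = 67.
u_3 = (17 − 17) + 1.54·67 = 103.18.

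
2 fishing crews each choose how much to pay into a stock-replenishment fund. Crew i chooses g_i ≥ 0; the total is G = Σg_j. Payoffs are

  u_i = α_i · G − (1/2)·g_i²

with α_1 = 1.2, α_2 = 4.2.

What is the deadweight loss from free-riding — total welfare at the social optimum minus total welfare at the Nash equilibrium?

9.54

Crew i's FOC: ∂u_i/∂g_i = α_i − g_i = 0, so g_i* = α_i.
NE contributions = (1.2, 4.2); G = 5.4.
W^NE = (Σα)·G − ½Σα_i² = 5.4² − ½·19.08 = 19.62.
Planner sets g_i = Σα_j = 5.4 for every i, so G^SO = 2·5.4 = 10.8.
W^SO = (Σα)·G^SO − ½·2·(Σα)² = (2/2)·5.4² = 29.16.
Deadweight loss = W^SO − W^NE = 9.54.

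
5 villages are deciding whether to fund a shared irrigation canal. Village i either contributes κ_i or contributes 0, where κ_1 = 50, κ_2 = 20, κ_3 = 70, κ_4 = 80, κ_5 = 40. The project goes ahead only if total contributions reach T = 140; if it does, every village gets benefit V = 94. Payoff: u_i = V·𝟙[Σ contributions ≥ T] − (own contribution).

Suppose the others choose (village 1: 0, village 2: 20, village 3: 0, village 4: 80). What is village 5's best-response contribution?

40

Others' total = 100. Contributing 40 brings total to 140 ≥ 140: gain V − κ_5 = 54.
Best response: 40.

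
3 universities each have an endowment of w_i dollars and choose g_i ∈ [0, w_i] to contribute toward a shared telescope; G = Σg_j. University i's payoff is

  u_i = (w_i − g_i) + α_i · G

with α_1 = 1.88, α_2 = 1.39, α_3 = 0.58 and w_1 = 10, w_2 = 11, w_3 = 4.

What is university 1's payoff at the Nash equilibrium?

39.48

∂u_i/∂g_i = α_i − 1, so university i contributes w_i if α_i > 1, else 0.
α_i > 1 for i ∈ {1, 2}; NE contributions (10, 11, 0), G = 21.
u_1 = (10 − 10) + 1.88·21 = 39.48.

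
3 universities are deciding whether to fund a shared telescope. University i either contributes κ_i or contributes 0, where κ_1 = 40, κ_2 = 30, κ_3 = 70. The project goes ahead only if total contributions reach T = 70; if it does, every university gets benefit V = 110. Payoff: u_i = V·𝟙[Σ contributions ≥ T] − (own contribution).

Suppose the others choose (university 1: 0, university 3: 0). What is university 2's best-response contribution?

Others' total = 0. Even contributing 30 gives 30 < 70: no benefit either way.
Best response: 0.

0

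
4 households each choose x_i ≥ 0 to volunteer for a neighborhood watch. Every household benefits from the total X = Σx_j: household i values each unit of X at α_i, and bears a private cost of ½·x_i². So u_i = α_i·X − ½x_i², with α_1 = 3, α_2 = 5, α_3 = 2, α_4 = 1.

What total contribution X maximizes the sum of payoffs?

Planner FOC: ∂(Σu_j)/∂x_i = (Σα_j) − x_i = 0, so x_i^SO = Σα_j = 11 for every i; X^SO = 44.

44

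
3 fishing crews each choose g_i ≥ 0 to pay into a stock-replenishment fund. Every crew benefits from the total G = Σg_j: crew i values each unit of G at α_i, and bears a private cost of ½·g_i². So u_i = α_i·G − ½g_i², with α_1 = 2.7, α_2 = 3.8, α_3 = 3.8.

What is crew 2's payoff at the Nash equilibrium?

31.92

Crew i's FOC: ∂u_i/∂g_i = α_i − g_i = 0, so g_i* = α_i.
NE contributions = (2.7, 3.8, 3.8); G = 10.3.
u_2 = α_2·G − ½·(g_2)² = 3.8·10.3 − ½·3.8² = 31.92.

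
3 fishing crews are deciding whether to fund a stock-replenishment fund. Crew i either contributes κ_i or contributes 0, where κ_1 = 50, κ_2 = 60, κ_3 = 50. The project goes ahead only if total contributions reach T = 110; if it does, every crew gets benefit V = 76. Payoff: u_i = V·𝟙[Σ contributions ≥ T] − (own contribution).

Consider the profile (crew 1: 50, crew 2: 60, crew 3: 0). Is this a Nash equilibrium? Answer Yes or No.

Total = 110 ≥ 110: provided.
Crew 1 (pledges 50, payoff 26): dropping to 0 → total 60, payoff 0. No gain.
Crew 2 (pledges 60, payoff 16): dropping to 0 → total 50, payoff 0. No gain.
Crew 3 (pledges 0, payoff 76): pledging 50 → total 160, payoff 26. No gain.

Yes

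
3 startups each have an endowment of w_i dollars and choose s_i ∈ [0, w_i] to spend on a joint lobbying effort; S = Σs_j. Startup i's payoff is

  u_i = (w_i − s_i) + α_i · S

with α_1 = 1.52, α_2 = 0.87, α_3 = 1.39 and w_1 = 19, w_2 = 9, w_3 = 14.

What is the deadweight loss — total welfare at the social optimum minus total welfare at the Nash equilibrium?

25.02

∂u_i/∂s_i = α_i − 1, so startup i contributes w_i if α_i > 1, else 0.
α_i > 1 for i ∈ {1, 3}; NE contributions (19, 0, 14), S = 33.
W^NE = Σw_i − S^NE + (Σα_i)·S^NE = 42 + 2.78·33 = 133.74.
Planner: ∂(Σu_j)/∂s_i = Σα_j − 1 = 2.78 > 0, so everyone contributes w_i; S^SO = 42, W^SO = 42 + 2.78·42 = 158.76.
Deadweight loss = 25.02.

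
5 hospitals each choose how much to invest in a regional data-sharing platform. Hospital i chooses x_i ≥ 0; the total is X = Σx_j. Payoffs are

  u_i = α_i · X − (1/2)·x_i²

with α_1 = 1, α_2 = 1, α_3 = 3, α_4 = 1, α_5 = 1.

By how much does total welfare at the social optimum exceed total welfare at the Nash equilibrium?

80

Hospital i's FOC: ∂u_i/∂x_i = α_i − x_i = 0, so x_i* = α_i.
NE contributions = (1, 1, 3, 1, 1); X = 7.
W^NE = (Σα)·X − ½Σα_i² = 7² − ½·13 = 42.5.
Planner sets x_i = Σα_j = 7 for every i, so X^SO = 5·7 = 35.
W^SO = (Σα)·X^SO − ½·5·(Σα)² = (5/2)·7² = 122.5.
Deadweight loss = W^SO − W^NE = 80.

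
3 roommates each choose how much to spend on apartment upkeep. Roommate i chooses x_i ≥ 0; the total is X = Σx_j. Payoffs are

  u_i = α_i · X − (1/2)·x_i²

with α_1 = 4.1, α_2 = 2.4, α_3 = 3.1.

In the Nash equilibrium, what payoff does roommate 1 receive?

Roommate i's FOC: ∂u_i/∂x_i = α_i − x_i = 0, so x_i* = α_i.
NE contributions = (4.1, 2.4, 3.1); X = 9.6.
u_1 = α_1·X − ½·(x_1)² = 4.1·9.6 − ½·4.1² = 30.955.

30.955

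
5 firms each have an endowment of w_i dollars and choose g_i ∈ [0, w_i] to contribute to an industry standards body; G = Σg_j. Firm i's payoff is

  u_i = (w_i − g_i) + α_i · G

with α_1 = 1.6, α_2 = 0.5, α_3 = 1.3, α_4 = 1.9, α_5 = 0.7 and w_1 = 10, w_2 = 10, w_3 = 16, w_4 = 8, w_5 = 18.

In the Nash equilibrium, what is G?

∂u_i/∂g_i = α_i − 1, so firm i contributes w_i if α_i > 1, else 0.
α_i > 1 for i ∈ {1, 3, 4}; NE contributions (10, 0, 16, 8, 0), G = 34.

34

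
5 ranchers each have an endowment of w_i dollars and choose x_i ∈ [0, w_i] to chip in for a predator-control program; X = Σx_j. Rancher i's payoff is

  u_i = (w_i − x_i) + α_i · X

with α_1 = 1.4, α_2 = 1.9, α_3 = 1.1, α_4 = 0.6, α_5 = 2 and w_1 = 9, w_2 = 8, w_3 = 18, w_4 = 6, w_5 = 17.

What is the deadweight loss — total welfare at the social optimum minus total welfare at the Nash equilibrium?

36

∂u_i/∂x_i = α_i − 1, so rancher i contributes w_i if α_i > 1, else 0.
α_i > 1 for i ∈ {1, 2, 3, 5}; NE contributions (9, 8, 18, 0, 17), X = 52.
W^NE = Σw_i − X^NE + (Σα_i)·X^NE = 58 + 6·52 = 370.
Planner: ∂(Σu_j)/∂x_i = Σα_j − 1 = 6 > 0, so everyone contributes w_i; X^SO = 58, W^SO = 58 + 6·58 = 406.
Deadweight loss = 36.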